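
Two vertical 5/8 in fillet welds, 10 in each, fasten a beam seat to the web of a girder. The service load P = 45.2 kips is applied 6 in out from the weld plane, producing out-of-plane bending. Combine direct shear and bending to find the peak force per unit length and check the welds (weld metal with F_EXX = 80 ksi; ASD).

f_max ≈ 8.44 kip/in; adequate

L_w = 2 × 10 = 20 in; section modulus (unit throat) S = 2 × L²/6 = 33.33 in².
Direct shear f_v = P/L_w = 45.2/20 = 2.26 kip/in.
Moment M = P × e = 45.2 × 6 = 271.2 kip·in; bending f_b = M/S = 8.136 kip/in.
f_max = √(f_v² + f_b²) = √(2.26² + 8.136²) = 8.444 kip/in.
r_n/Ω = (1/2.0) × 0.6 × 80 × (0.707 × 0.625) = 10.6 kip/in → adequate.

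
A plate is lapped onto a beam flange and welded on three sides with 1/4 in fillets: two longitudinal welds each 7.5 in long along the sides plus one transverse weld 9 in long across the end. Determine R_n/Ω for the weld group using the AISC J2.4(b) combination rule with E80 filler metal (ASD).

E80XX → F_EXX = 80 ksi.
t_e = 0.707 × 0.25 = 0.1767 in.
R_nwl = 0.6 × 80 × 0.1767 × 15 = 127.3 kip (longitudinal, 2 welds).
R_nwt = 0.6 × 80 × 0.1767 × 9 = 76.36 kip (transverse, base value).
(i) R_nwl + R_nwt = 203.6 kip; (ii) 0.85 R_nwl + 1.5 R_nwt = 222.7 kip.
R_n = max = 222.7 kip [governs: (ii)]; R_n/Ω = 111.4 kip.

R_n/Ω ≈ 111 kip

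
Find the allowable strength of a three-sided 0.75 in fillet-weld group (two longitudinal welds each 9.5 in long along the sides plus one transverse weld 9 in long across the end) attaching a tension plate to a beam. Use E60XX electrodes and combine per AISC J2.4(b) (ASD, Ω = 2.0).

R_n/Ω ≈ 283 kips

E60XX → F_EXX = 60 ksi.
t_e = 0.707 × 0.75 = 0.5302 in.
R_nwl = 0.6 × 60 × 0.5302 × 19 = 362.7 kips (longitudinal, 2 welds).
R_nwt = 0.6 × 60 × 0.5302 × 9 = 171.8 kips (transverse, base value).
(i) R_nwl + R_nwt = 534.5 kips; (ii) 0.85 R_nwl + 1.5 R_nwt = 566 kips.
R_n = max = 566 kips [governs: (ii)]; R_n/Ω = 283 kips.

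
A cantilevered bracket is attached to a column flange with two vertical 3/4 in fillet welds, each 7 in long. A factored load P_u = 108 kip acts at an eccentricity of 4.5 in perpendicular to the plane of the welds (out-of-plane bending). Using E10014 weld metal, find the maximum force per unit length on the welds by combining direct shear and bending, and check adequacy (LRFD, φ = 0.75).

f_max ≈ 30.7 kip/in; NOT adequate

E100XX → F_EXX = 100 ksi.
L_w = 2 × 7 = 14 in; section modulus (unit throat) S = 2 × L²/6 = 16.33 in².
Direct shear f_v = P/L_w = 108/14 = 7.714 kip/in.
Moment M = P × e = 108 × 4.5 = 486 kip·in; bending f_b = M/S = 29.76 kip/in.
f_max = √(f_v² + f_b²) = √(7.714² + 29.76²) = 30.74 kip/in.
φr_n = 0.75 × 0.6 × 100 × (0.707 × 0.75) = 23.86 kip/in → NOT adequate.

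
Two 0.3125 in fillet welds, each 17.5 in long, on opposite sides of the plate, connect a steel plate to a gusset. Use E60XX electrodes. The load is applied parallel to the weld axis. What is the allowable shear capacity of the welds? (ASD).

R_n/Ω ≈ 139 kips

E60XX → F_EXX = 60 ksi.
Effective throat t_e = 0.707 × 0.3125 = 0.2209 in.
Total length L = 35 in; A_we = 0.2209 × 35 = 7.733 in².
F_nw = 0.6 F_EXX = 0.6 × 60 = 36 ksi.
R_n = 36 × 7.733 = 278.4 kips; R_n/Ω = 278.4/2.0 = 139.2 kips.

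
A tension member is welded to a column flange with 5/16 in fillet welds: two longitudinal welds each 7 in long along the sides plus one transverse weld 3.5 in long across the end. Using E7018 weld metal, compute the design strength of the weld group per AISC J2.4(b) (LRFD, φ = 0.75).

φR_n ≈ 122 kip

E70XX → F_EXX = 70 ksi.
t_e = 0.707 × 0.3125 = 0.2209 in.
R_nwl = 0.6 × 70 × 0.2209 × 14 = 129.9 kip (longitudinal, 2 welds).
R_nwt = 0.6 × 70 × 0.2209 × 3.5 = 32.48 kip (transverse, base value).
(i) R_nwl + R_nwt = 162.4 kip; (ii) 0.85 R_nwl + 1.5 R_nwt = 159.1 kip.
R_n = max = 162.4 kip [governs: (i)]; φR_n = 121.8 kip.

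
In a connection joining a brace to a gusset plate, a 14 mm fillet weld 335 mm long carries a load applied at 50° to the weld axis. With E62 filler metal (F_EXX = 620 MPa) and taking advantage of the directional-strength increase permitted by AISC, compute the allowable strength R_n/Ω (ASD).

R_n/Ω ≈ 823 kN

t_e = 0.707 × 14 = 9.898 mm; A_we = 9.898 × 335 = 3316 mm².
Directional factor: 1.0 + 0.5 sin^1.5(50°) = 1.335.
F_nw = 0.6 × 620 × 1.335 = 496.7 MPa.
R_n/Ω = (496.7 × 3316) / 2.0 × 10⁻³ = 823.5 kN.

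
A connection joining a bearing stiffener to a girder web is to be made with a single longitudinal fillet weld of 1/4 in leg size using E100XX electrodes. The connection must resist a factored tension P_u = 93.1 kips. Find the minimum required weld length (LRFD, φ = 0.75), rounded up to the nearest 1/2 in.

E100XX → F_EXX = 100 ksi.
Throat t_e = 0.707 × 0.25 = 0.1767 in.
φr_n = 0.75 × 0.6 × 100 × 0.1767 = 7.954 kips/in.
L_req = P_u / φr_n = 93.1 / 7.954 = 11.71 in total.
Round up → use L = 12 in.

L = 12 in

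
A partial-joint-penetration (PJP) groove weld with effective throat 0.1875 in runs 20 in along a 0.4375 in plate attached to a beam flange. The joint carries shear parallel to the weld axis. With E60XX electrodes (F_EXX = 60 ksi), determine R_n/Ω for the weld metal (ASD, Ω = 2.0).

Effective throat (given) t_e = 0.1875 in.
A_we = 0.1875 × 20 = 3.75 in².
F_nw = 0.6 F_EXX = 36 ksi.
R_n/Ω = (36 × 3.75) / 2.0 = 67.5 kips.

R_n/Ω ≈ 67.5 kips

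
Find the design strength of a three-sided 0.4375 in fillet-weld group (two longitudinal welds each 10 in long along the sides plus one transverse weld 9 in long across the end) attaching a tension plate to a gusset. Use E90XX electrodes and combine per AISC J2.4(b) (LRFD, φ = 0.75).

φR_n ≈ 382 kips

E90XX → F_EXX = 90 ksi.
t_e = 0.707 × 0.4375 = 0.3093 in.
R_nwl = 0.6 × 90 × 0.3093 × 20 = 334.1 kips (longitudinal, 2 welds).
R_nwt = 0.6 × 90 × 0.3093 × 9 = 150.3 kips (transverse, base value).
(i) R_nwl + R_nwt = 484.4 kips; (ii) 0.85 R_nwl + 1.5 R_nwt = 509.4 kips.
R_n = max = 509.4 kips [governs: (ii)]; φR_n = 382.1 kips.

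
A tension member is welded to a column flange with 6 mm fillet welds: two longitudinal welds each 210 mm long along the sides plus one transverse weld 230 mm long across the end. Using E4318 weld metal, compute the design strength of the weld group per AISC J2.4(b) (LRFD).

φR_n ≈ 576 kN

E43XX → F_EXX = 430 MPa.
t_e = 0.707 × 6 = 4.242 mm.
R_nwl = 0.6 × 430 × 4.242 × 420 × 10⁻³ = 459.7 kN (longitudinal, 2 welds).
R_nwt = 0.6 × 430 × 4.242 × 230 × 10⁻³ = 251.7 kN (transverse, base value).
(i) R_nwl + R_nwt = 711.4 kN; (ii) 0.85 R_nwl + 1.5 R_nwt = 768.3 kN.
R_n = max = 768.3 kN [governs: (ii)]; φR_n = 576.2 kN.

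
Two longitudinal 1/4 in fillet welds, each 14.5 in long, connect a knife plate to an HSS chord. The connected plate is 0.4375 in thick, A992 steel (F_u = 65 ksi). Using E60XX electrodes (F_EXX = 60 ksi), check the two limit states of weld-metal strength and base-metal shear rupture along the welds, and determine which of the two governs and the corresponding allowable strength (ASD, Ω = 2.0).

t_e = 0.707 × 0.25 = 0.1767 in; L = 29 in.
Weld metal: R_n/Ω = (1/2.0) × 0.6 × 60 × 0.1767 × 29 = 92.26 kips.
Base metal (shear rupture): R_n/Ω = (1/2.0) × 0.6 × 65 × 0.4375 × 29 = 247.4 kips.
Governing: weld metal.

R_n/Ω ≈ 92.3 kips (weld metal governs)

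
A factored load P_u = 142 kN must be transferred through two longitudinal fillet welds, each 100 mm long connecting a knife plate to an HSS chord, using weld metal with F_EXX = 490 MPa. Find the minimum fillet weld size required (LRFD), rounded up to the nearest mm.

w = 5 mm

Total weld length L = 200 mm.
Required throat t_e = P_u / (φ × 0.6 F_EXX × L) = 142 / (0.75 × 0.6 × 490 × 200 × 10⁻³) = 3.22 mm.
Required leg w = t_e / 0.707 = 4.554 mm → use 5 mm.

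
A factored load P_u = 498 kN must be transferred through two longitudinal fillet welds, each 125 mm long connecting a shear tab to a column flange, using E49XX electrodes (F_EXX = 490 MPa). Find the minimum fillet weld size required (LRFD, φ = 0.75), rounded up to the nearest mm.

Total weld length L = 250 mm.
Required throat t_e = P_u / (φ × 0.6 F_EXX × L) = 498 / (0.75 × 0.6 × 490 × 250 × 10⁻³) = 9.034 mm.
Required leg w = t_e / 0.707 = 12.78 mm → use 13 mm.

w = 13 mm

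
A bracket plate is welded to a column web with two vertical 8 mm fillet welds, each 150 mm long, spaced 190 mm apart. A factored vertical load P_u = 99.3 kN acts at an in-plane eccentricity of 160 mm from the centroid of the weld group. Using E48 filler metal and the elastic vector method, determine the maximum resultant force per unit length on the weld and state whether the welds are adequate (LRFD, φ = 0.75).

f_max ≈ 872 N/mm; adequate

E48XX → F_EXX = 480 MPa.
Total weld length L_w = 300 mm. Treat welds as unit-width lines.
Polar moment about centroid: J = 2[d³/12 + d(b/2)²] = 2[150³/12 + 150×95²] = 3270000 mm³.
Direct shear f_v = P/L_w = 99.3×10³ / 300 = 331 N/mm (vertical).
Torsion M = P·e = 99.3×10³ × 160 = 15888000 N·mm.
Critical point at (x, y) = (95, 75) from centroid. f_tx = M·y/J = 364.4 N/mm; f_ty = M·x/J = 461.6 N/mm.
Resultant f_max = √[f_tx² + (f_v + f_ty)²] = √[364.4² + (331 + 461.6)²] = 872.3 N/mm.
Capacity per unit length: φr_n = 0.75 × 0.6 × 480 × (0.707 × 8) = 1222 N/mm.
872.3 ≤ 1222 → adequate.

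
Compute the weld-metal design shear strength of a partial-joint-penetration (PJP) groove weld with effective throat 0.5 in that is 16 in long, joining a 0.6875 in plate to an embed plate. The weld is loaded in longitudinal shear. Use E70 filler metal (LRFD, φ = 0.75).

φR_n ≈ 252 kip

E70XX → F_EXX = 70 ksi.
Effective throat (given) t_e = 0.5 in.
A_we = 0.5 × 16 = 8 in².
F_nw = 0.6 F_EXX = 42 ksi.
φR_n = 0.75 × 42 × 8 = 252 kip.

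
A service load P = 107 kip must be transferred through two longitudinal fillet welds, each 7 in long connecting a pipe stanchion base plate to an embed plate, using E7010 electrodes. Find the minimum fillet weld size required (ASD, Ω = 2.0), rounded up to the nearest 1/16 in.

E70XX → F_EXX = 70 ksi.
Total weld length L = 14 in.
Required throat t_e = P × Ω / (0.6 F_EXX × L) = 107 × 2.0 / (0.6 × 70 × 14) = 0.3639 in.
Required leg w = t_e / 0.707 = 0.5148 in → use 9/16 in.

w = 9/16 in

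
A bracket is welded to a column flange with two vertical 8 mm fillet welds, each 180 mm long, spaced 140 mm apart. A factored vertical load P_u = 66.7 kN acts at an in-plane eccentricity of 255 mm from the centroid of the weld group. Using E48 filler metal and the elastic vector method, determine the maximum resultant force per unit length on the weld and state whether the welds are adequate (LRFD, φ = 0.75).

E48XX → F_EXX = 480 MPa.
Total weld length L_w = 360 mm. Treat welds as unit-width lines.
Polar moment about centroid: J = 2[d³/12 + d(b/2)²] = 2[180³/12 + 180×70²] = 2736000 mm³.
Direct shear f_v = P/L_w = 66.7×10³ / 360 = 185.3 N/mm (vertical).
Torsion M = P·e = 66.7×10³ × 255 = 17008000 N·mm.
Critical point at (x, y) = (70, 90) from centroid. f_tx = M·y/J = 559.5 N/mm; f_ty = M·x/J = 435.2 N/mm.
Resultant f_max = √[f_tx² + (f_v + f_ty)²] = √[559.5² + (185.3 + 435.2)²] = 835.4 N/mm.
Capacity per unit length: φr_n = 0.75 × 0.6 × 480 × (0.707 × 8) = 1222 N/mm.
835.4 ≤ 1222 → adequate.

f_max ≈ 835 N/mm; adequate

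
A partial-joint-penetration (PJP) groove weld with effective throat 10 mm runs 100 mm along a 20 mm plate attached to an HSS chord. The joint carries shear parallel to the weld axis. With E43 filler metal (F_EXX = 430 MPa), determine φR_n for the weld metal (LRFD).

φR_n ≈ 194 kN

Effective throat (given) t_e = 10 mm.
A_we = 10 × 100 = 1000 mm².
F_nw = 0.6 F_EXX = 258 MPa.
φR_n = 0.75 × 258 × 1000 × 10⁻³ = 193.5 kN.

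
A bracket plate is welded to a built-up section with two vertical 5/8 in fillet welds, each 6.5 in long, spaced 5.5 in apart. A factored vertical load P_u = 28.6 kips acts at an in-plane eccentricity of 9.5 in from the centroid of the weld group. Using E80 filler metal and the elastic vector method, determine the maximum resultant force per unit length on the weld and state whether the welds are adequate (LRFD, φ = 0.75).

E80XX → F_EXX = 80 ksi.
Total weld length L_w = 13 in. Treat welds as unit-width lines.
Polar moment about centroid: J = 2[d³/12 + d(b/2)²] = 2[6.5³/12 + 6.5×2.75²] = 144.1 in³.
Direct shear f_v = P/L_w = 28.6 / 13 = 2.2 kip/in (vertical).
Torsion M = P·e = 28.6 × 9.5 = 271.7 kip·in.
Critical point at (x, y) = (2.75, 3.25) from centroid. f_tx = M·y/J = 6.129 kip/in; f_ty = M·x/J = 5.186 kip/in.
Resultant f_max = √[f_tx² + (f_v + f_ty)²] = √[6.129² + (2.2 + 5.186)²] = 9.597 kip/in.
Capacity per unit length: φr_n = 0.75 × 0.6 × 80 × (0.707 × 0.625) = 15.91 kip/in.
9.597 ≤ 15.91 → adequate.

f_max ≈ 9.6 kip/in; adequate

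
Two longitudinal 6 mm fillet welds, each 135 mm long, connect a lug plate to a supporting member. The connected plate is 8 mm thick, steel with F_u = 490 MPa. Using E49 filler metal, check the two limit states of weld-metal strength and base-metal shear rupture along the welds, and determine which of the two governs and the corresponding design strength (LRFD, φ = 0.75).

φR_n ≈ 253 kN (weld metal governs)

E49XX → F_EXX = 490 MPa.
t_e = 0.707 × 6 = 4.242 mm; L = 270 mm.
Weld metal: φR_n = 0.75 × 0.6 × 490 × 4.242 × 270 × 10⁻³ = 252.5 kN.
Base metal (shear rupture): φR_n = 0.75 × 0.6 × 490 × 8 × 270 × 10⁻³ = 476.3 kN.
Governing: weld metal.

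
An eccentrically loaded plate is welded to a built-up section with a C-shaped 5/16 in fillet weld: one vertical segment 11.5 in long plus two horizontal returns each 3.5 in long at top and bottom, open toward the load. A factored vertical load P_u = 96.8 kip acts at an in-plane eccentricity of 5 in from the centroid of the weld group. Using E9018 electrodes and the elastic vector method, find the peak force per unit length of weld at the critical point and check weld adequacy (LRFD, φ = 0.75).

f_max ≈ 11.5 kip/in; NOT adequate

E90XX → F_EXX = 90 ksi.
Total weld length L_w = 18.5 in. Treat welds as unit-width lines.
Centroid: x̄ = 2×3.5×1.75 / 18.5 = 0.6622 in from the vertical weld.
Polar moment about centroid: J = I_x + I_y = [11.5³/12 + 2×3.5×5.75²] + [11.5×0.6622² + 2(3.5³/12 + 3.5×1.088²)] = 378.6 in³.
Direct shear f_v = P/L_w = 96.8 / 18.5 = 5.232 kip/in (vertical).
Torsion M = P·e = 96.8 × 5 = 484 kip·in.
Critical point at (x, y) = (2.838, 5.75) from centroid. f_tx = M·y/J = 7.35 kip/in; f_ty = M·x/J = 3.627 kip/in.
Resultant f_max = √[f_tx² + (f_v + f_ty)²] = √[7.35² + (5.232 + 3.627)²] = 11.51 kip/in.
Capacity per unit length: φr_n = 0.75 × 0.6 × 90 × (0.707 × 0.3125) = 8.948 kip/in.
11.51 > 8.948 → NOT adequate.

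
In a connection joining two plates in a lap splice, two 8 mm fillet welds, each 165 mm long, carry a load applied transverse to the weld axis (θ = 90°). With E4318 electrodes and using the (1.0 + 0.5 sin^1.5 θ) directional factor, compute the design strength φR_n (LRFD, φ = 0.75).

E43XX → F_EXX = 430 MPa.
t_e = 0.707 × 8 = 5.656 mm; A_we = 5.656 × 330 = 1866 mm².
Directional factor: 1.0 + 0.5 sin^1.5(90°) = 1.5.
F_nw = 0.6 × 430 × 1.5 = 387 MPa.
φR_n = 0.75 × 387 × 1866 × 10⁻³ = 541.7 kN.

φR_n ≈ 542 kN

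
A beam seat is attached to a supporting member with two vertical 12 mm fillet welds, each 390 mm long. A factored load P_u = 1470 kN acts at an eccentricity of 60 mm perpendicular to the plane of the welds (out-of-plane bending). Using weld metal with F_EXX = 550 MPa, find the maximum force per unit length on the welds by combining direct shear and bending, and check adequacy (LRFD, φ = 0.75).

f_max ≈ 2560 N/mm; NOT adequate

L_w = 2 × 390 = 780 mm; section modulus (unit throat) S = 2 × L²/6 = 50700 mm².
Direct shear f_v = P/L_w = 1470×10³/780 = 1885 N/mm.
Moment M = P × e = 1470×10³ × 60 = 88200000 N·mm; bending f_b = M/S = 1740 N/mm.
f_max = √(f_v² + f_b²) = √(1885² + 1740²) = 2565 N/mm.
φr_n = 0.75 × 0.6 × 550 × (0.707 × 12) = 2100 N/mm → NOT adequate.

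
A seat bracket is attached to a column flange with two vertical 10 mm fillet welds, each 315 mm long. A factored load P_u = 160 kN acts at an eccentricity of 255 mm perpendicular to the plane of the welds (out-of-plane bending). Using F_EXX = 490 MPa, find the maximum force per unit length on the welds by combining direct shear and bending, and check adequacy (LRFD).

f_max ≈ 1260 N/mm; adequate

L_w = 2 × 315 = 630 mm; section modulus (unit throat) S = 2 × L²/6 = 33080 mm².
Direct shear f_v = P/L_w = 160×10³/630 = 254 N/mm.
Moment M = P × e = 160×10³ × 255 = 40800000 N·mm; bending f_b = M/S = 1234 N/mm.
f_max = √(f_v² + f_b²) = √(254² + 1234²) = 1259 N/mm.
φr_n = 0.75 × 0.6 × 490 × (0.707 × 10) = 1559 N/mm → adequate.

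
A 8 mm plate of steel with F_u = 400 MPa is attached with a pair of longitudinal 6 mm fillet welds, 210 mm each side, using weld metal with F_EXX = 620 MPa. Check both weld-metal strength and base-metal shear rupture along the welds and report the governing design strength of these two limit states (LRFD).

t_e = 0.707 × 6 = 4.242 mm; L = 420 mm.
Weld metal: φR_n = 0.75 × 0.6 × 620 × 4.242 × 420 × 10⁻³ = 497.1 kN.
Base metal (shear rupture): φR_n = 0.75 × 0.6 × 400 × 8 × 420 × 10⁻³ = 604.8 kN.
Governing: weld metal.

φR_n ≈ 497 kN (weld metal governs)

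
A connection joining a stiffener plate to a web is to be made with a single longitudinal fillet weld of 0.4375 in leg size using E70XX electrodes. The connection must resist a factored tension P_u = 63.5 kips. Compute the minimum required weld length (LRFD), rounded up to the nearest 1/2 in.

E70XX → F_EXX = 70 ksi.
Throat t_e = 0.707 × 0.4375 = 0.3093 in.
φr_n = 0.75 × 0.6 × 70 × 0.3093 = 9.743 kips/in.
L_req = P_u / φr_n = 63.5 / 9.743 = 6.517 in total.
Round up → use L = 7 in.

L = 7 in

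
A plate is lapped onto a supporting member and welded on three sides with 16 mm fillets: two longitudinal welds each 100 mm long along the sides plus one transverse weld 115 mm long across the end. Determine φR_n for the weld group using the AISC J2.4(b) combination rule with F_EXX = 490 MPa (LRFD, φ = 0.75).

t_e = 0.707 × 16 = 11.31 mm.
R_nwl = 0.6 × 490 × 11.31 × 200 × 10⁻³ = 665.1 kN (longitudinal, 2 welds).
R_nwt = 0.6 × 490 × 11.31 × 115 × 10⁻³ = 382.5 kN (transverse, base value).
(i) R_nwl + R_nwt = 1048 kN; (ii) 0.85 R_nwl + 1.5 R_nwt = 1139 kN.
R_n = max = 1139 kN [governs: (ii)]; φR_n = 854.3 kN.

φR_n ≈ 854 kN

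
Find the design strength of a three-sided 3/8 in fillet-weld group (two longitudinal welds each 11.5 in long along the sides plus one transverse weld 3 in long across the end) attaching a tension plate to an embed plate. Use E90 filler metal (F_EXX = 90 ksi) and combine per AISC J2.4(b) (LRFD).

φR_n ≈ 279 kip

t_e = 0.707 × 0.375 = 0.2651 in.
R_nwl = 0.6 × 90 × 0.2651 × 23 = 329.3 kip (longitudinal, 2 welds).
R_nwt = 0.6 × 90 × 0.2651 × 3 = 42.95 kip (transverse, base value).
(i) R_nwl + R_nwt = 372.2 kip; (ii) 0.85 R_nwl + 1.5 R_nwt = 344.3 kip.
R_n = max = 372.2 kip [governs: (i)]; φR_n = 279.2 kip.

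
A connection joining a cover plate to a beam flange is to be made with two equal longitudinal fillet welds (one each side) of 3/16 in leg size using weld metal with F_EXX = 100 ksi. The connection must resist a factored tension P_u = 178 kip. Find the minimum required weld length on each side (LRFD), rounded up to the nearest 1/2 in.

L = 15 in on each side

Throat t_e = 0.707 × 0.1875 = 0.1326 in.
φr_n = 0.75 × 0.6 × 100 × 0.1326 = 5.965 kip/in.
L_req = P_u / φr_n = 178 / 5.965 = 29.84 in total.
Per side: 29.84 / 2 = 14.92 in.
Round up → use L = 15 in on each side.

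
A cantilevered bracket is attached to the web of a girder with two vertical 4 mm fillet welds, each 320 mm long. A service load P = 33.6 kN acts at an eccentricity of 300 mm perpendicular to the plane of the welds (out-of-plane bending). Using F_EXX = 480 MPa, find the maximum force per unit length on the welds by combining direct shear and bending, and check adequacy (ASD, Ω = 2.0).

f_max ≈ 300 N/mm; adequate

L_w = 2 × 320 = 640 mm; section modulus (unit throat) S = 2 × L²/6 = 34130 mm².
Direct shear f_v = P/L_w = 33.6×10³/640 = 52.5 N/mm.
Moment M = P × e = 33.6×10³ × 300 = 10080000 N·mm; bending f_b = M/S = 295.3 N/mm.
f_max = √(f_v² + f_b²) = √(52.5² + 295.3²) = 299.9 N/mm.
r_n/Ω = (1/2.0) × 0.6 × 480 × (0.707 × 4) = 407.2 N/mm → adequate.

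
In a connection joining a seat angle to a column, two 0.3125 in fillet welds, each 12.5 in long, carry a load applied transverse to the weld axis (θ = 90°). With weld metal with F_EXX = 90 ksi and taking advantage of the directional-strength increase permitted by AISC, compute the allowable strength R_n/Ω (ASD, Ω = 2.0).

t_e = 0.707 × 0.3125 = 0.2209 in; A_we = 0.2209 × 25 = 5.523 in².
Directional factor: 1.0 + 0.5 sin^1.5(90°) = 1.5.
F_nw = 0.6 × 90 × 1.5 = 81 ksi.
R_n/Ω = (81 × 5.523) / 2.0 = 223.7 kips.

R_n/Ω ≈ 224 kips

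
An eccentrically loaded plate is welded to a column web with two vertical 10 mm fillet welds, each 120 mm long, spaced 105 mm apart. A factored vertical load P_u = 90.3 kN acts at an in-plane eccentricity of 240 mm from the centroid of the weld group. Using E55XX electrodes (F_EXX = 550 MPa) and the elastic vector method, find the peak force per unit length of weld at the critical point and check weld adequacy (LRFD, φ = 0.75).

f_max ≈ 2090 N/mm; NOT adequate

Total weld length L_w = 240 mm. Treat welds as unit-width lines.
Polar moment about centroid: J = 2[d³/12 + d(b/2)²] = 2[120³/12 + 120×52.5²] = 949500 mm³.
Direct shear f_v = P/L_w = 90.3×10³ / 240 = 376.2 N/mm (vertical).
Torsion M = P·e = 90.3×10³ × 240 = 21672000 N·mm.
Critical point at (x, y) = (52.5, 60) from centroid. f_tx = M·y/J = 1369 N/mm; f_ty = M·x/J = 1198 N/mm.
Resultant f_max = √[f_tx² + (f_v + f_ty)²] = √[1369² + (376.2 + 1198)²] = 2087 N/mm.
Capacity per unit length: φr_n = 0.75 × 0.6 × 550 × (0.707 × 10) = 1750 N/mm.
2087 > 1750 → NOT adequate.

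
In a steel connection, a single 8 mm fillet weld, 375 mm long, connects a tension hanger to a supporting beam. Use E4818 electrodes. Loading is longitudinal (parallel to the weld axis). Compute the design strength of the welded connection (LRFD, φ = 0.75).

φR_n ≈ 458 kN

E48XX → F_EXX = 480 MPa.
Effective throat t_e = 0.707 × 8 = 5.656 mm.
Total length L = 375 mm; A_we = 5.656 × 375 = 2121 mm².
F_nw = 0.6 F_EXX = 0.6 × 480 = 288 MPa.
φR_n = 0.75 × 288 × 2121 × 10⁻³ = 458.1 kN.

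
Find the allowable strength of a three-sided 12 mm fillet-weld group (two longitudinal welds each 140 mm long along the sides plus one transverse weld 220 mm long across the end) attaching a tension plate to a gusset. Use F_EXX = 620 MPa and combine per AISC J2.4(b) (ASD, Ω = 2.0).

t_e = 0.707 × 12 = 8.484 mm.
R_nwl = 0.6 × 620 × 8.484 × 280 × 10⁻³ = 883.7 kN (longitudinal, 2 welds).
R_nwt = 0.6 × 620 × 8.484 × 220 × 10⁻³ = 694.3 kN (transverse, base value).
(i) R_nwl + R_nwt = 1578 kN; (ii) 0.85 R_nwl + 1.5 R_nwt = 1793 kN.
R_n = max = 1793 kN [governs: (ii)]; R_n/Ω = 896.3 kN.

R_n/Ω ≈ 896 kN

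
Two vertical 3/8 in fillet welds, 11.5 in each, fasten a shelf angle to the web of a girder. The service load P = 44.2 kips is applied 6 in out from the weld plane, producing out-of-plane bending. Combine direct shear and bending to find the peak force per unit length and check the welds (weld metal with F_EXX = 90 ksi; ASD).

L_w = 2 × 11.5 = 23 in; section modulus (unit throat) S = 2 × L²/6 = 44.08 in².
Direct shear f_v = P/L_w = 44.2/23 = 1.922 kip/in.
Moment M = P × e = 44.2 × 6 = 265.2 kip·in; bending f_b = M/S = 6.016 kip/in.
f_max = √(f_v² + f_b²) = √(1.922² + 6.016²) = 6.315 kip/in.
r_n/Ω = (1/2.0) × 0.6 × 90 × (0.707 × 0.375) = 7.158 kip/in → adequate.

f_max ≈ 6.32 kip/in; adequate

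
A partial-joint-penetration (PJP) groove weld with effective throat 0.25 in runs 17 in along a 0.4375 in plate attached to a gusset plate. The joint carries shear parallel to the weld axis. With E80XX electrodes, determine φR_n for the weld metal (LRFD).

E80XX → F_EXX = 80 ksi.
Effective throat (given) t_e = 0.25 in.
A_we = 0.25 × 17 = 4.25 in².
F_nw = 0.6 F_EXX = 48 ksi.
φR_n = 0.75 × 48 × 4.25 = 153 kip.

φR_n ≈ 153 kip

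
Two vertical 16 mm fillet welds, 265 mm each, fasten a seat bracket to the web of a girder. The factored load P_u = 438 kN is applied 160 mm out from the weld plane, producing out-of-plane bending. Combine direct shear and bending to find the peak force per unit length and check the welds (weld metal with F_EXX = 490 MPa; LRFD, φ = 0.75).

L_w = 2 × 265 = 530 mm; section modulus (unit throat) S = 2 × L²/6 = 23410 mm².
Direct shear f_v = P/L_w = 438×10³/530 = 826.4 N/mm.
Moment M = P × e = 438×10³ × 160 = 70080000 N·mm; bending f_b = M/S = 2994 N/mm.
f_max = √(f_v² + f_b²) = √(826.4² + 2994²) = 3106 N/mm.
φr_n = 0.75 × 0.6 × 490 × (0.707 × 16) = 2494 N/mm → NOT adequate.

f_max ≈ 3110 N/mm; NOT adequate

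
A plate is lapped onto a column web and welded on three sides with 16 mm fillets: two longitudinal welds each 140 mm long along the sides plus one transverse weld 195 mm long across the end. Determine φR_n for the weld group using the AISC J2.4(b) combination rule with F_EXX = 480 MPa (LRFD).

t_e = 0.707 × 16 = 11.31 mm.
R_nwl = 0.6 × 480 × 11.31 × 280 × 10⁻³ = 912.2 kN (longitudinal, 2 welds).
R_nwt = 0.6 × 480 × 11.31 × 195 × 10⁻³ = 635.3 kN (transverse, base value).
(i) R_nwl + R_nwt = 1547 kN; (ii) 0.85 R_nwl + 1.5 R_nwt = 1728 kN.
R_n = max = 1728 kN [governs: (ii)]; φR_n = 1296 kN.

φR_n ≈ 1300 kN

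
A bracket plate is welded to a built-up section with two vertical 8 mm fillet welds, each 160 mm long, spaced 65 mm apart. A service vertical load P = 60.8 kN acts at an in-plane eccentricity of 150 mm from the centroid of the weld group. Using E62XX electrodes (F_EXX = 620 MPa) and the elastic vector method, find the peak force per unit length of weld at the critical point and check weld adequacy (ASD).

f_max ≈ 861 N/mm; adequate

Total weld length L_w = 320 mm. Treat welds as unit-width lines.
Polar moment about centroid: J = 2[d³/12 + d(b/2)²] = 2[160³/12 + 160×32.5²] = 1021000 mm³.
Direct shear f_v = P/L_w = 60.8×10³ / 320 = 190 N/mm (vertical).
Torsion M = P·e = 60.8×10³ × 150 = 9120000 N·mm.
Critical point at (x, y) = (32.5, 80) from centroid. f_tx = M·y/J = 714.8 N/mm; f_ty = M·x/J = 290.4 N/mm.
Resultant f_max = √[f_tx² + (f_v + f_ty)²] = √[714.8² + (190 + 290.4)²] = 861.3 N/mm.
Capacity per unit length: r_n/Ω = (1/2.0) × 0.6 × 620 × (0.707 × 8) = 1052 N/mm.
861.3 ≤ 1052 → adequate.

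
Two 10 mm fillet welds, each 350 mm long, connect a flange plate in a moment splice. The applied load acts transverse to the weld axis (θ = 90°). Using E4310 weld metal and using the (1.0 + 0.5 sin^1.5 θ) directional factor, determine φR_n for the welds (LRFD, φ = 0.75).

E43XX → F_EXX = 430 MPa.
t_e = 0.707 × 10 = 7.07 mm; A_we = 7.07 × 700 = 4949 mm².
Directional factor: 1.0 + 0.5 sin^1.5(90°) = 1.5.
F_nw = 0.6 × 430 × 1.5 = 387 MPa.
φR_n = 0.75 × 387 × 4949 × 10⁻³ = 1436 kN.

φR_n ≈ 1440 kN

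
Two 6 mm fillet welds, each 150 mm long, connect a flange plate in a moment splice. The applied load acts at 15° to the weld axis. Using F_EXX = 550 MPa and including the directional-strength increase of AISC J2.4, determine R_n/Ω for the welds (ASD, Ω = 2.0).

t_e = 0.707 × 6 = 4.242 mm; A_we = 4.242 × 300 = 1273 mm².
Directional factor: 1.0 + 0.5 sin^1.5(15°) = 1.066.
F_nw = 0.6 × 550 × 1.066 = 351.7 MPa.
R_n/Ω = (351.7 × 1273) / 2.0 × 10⁻³ = 223.8 kN.

R_n/Ω ≈ 224 kN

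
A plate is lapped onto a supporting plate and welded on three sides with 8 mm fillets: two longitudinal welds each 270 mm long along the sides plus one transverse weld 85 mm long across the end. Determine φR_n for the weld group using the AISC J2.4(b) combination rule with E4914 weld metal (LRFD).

φR_n ≈ 779 kN

E49XX → F_EXX = 490 MPa.
t_e = 0.707 × 8 = 5.656 mm.
R_nwl = 0.6 × 490 × 5.656 × 540 × 10⁻³ = 897.9 kN (longitudinal, 2 welds).
R_nwt = 0.6 × 490 × 5.656 × 85 × 10⁻³ = 141.3 kN (transverse, base value).
(i) R_nwl + R_nwt = 1039 kN; (ii) 0.85 R_nwl + 1.5 R_nwt = 975.3 kN.
R_n = max = 1039 kN [governs: (i)]; φR_n = 779.5 kN.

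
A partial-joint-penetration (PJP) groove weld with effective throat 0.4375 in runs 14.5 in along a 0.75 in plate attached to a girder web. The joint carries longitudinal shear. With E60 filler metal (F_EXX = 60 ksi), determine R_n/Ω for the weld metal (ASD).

R_n/Ω ≈ 114 kips

Effective throat (given) t_e = 0.4375 in.
A_we = 0.4375 × 14.5 = 6.344 in².
F_nw = 0.6 F_EXX = 36 ksi.
R_n/Ω = (36 × 6.344) / 2.0 = 114.2 kips.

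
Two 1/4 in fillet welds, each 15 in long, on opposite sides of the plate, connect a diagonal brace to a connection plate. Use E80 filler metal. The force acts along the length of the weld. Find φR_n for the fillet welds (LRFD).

E80XX → F_EXX = 80 ksi.
Effective throat t_e = 0.707 × 0.25 = 0.1767 in.
Total length L = 30 in; A_we = 0.1767 × 30 = 5.302 in².
F_nw = 0.6 F_EXX = 0.6 × 80 = 48 ksi.
φR_n = 0.75 × 48 × 5.302 = 190.9 kips.

φR_n ≈ 191 kips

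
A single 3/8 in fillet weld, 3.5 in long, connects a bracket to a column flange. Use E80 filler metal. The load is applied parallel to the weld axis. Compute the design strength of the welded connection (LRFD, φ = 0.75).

φR_n ≈ 33.4 kips

E80XX → F_EXX = 80 ksi.
Effective throat t_e = 0.707 × 0.375 = 0.2651 in.
Total length L = 3.5 in; A_we = 0.2651 × 3.5 = 0.9279 in².
F_nw = 0.6 F_EXX = 0.6 × 80 = 48 ksi.
φR_n = 0.75 × 48 × 0.9279 = 33.41 kips.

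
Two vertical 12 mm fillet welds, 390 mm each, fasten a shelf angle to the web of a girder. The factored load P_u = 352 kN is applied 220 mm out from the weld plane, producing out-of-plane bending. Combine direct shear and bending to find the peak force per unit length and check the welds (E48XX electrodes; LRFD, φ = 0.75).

E48XX → F_EXX = 480 MPa.
L_w = 2 × 390 = 780 mm; section modulus (unit throat) S = 2 × L²/6 = 50700 mm².
Direct shear f_v = P/L_w = 352×10³/780 = 451.3 N/mm.
Moment M = P × e = 352×10³ × 220 = 77440000 N·mm; bending f_b = M/S = 1527 N/mm.
f_max = √(f_v² + f_b²) = √(451.3² + 1527²) = 1593 N/mm.
φr_n = 0.75 × 0.6 × 480 × (0.707 × 12) = 1833 N/mm → adequate.

f_max ≈ 1590 N/mm; adequate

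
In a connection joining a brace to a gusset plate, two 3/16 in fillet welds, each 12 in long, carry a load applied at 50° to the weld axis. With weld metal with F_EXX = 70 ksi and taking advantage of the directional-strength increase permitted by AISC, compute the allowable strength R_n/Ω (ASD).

R_n/Ω ≈ 89.2 kip

t_e = 0.707 × 0.1875 = 0.1326 in; A_we = 0.1326 × 24 = 3.181 in².
Directional factor: 1.0 + 0.5 sin^1.5(50°) = 1.335.
F_nw = 0.6 × 70 × 1.335 = 56.08 ksi.
R_n/Ω = (56.08 × 3.181) / 2.0 = 89.21 kip.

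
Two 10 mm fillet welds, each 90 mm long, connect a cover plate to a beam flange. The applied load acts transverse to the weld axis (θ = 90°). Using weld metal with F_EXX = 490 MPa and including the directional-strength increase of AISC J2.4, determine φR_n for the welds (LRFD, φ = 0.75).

φR_n ≈ 421 kN

t_e = 0.707 × 10 = 7.07 mm; A_we = 7.07 × 180 = 1273 mm².
Directional factor: 1.0 + 0.5 sin^1.5(90°) = 1.5.
F_nw = 0.6 × 490 × 1.5 = 441 MPa.
φR_n = 0.75 × 441 × 1273 × 10⁻³ = 420.9 kN.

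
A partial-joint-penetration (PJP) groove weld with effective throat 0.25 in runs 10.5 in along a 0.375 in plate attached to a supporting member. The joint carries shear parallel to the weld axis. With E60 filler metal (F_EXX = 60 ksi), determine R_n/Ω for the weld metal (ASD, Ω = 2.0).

Effective throat (given) t_e = 0.25 in.
A_we = 0.25 × 10.5 = 2.625 in².
F_nw = 0.6 F_EXX = 36 ksi.
R_n/Ω = (36 × 2.625) / 2.0 = 47.25 kips.

R_n/Ω ≈ 47.2 kips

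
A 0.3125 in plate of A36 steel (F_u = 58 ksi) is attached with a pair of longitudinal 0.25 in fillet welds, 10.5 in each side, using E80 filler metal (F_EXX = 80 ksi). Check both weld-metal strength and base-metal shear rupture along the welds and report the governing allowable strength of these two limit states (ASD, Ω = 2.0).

R_n/Ω ≈ 89.1 kips (weld metal governs)

t_e = 0.707 × 0.25 = 0.1767 in; L = 21 in.
Weld metal: R_n/Ω = (1/2.0) × 0.6 × 80 × 0.1767 × 21 = 89.08 kips.
Base metal (shear rupture): R_n/Ω = (1/2.0) × 0.6 × 58 × 0.3125 × 21 = 114.2 kips.
Governing: weld metal.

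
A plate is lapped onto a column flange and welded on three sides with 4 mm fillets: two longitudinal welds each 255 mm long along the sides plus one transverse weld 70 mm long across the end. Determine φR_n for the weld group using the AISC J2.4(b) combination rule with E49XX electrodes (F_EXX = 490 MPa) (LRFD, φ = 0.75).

φR_n ≈ 362 kN

t_e = 0.707 × 4 = 2.828 mm.
R_nwl = 0.6 × 490 × 2.828 × 510 × 10⁻³ = 424 kN (longitudinal, 2 welds).
R_nwt = 0.6 × 490 × 2.828 × 70 × 10⁻³ = 58.2 kN (transverse, base value).
(i) R_nwl + R_nwt = 482.2 kN; (ii) 0.85 R_nwl + 1.5 R_nwt = 447.7 kN.
R_n = max = 482.2 kN [governs: (i)]; φR_n = 361.7 kN.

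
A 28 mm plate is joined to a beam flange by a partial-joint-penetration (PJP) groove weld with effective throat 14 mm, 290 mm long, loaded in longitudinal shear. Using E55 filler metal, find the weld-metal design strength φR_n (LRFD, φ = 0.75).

E55XX → F_EXX = 550 MPa.
Effective throat (given) t_e = 14 mm.
A_we = 14 × 290 = 4060 mm².
F_nw = 0.6 F_EXX = 330 MPa.
φR_n = 0.75 × 330 × 4060 × 10⁻³ = 1005 kN.

φR_n ≈ 1000 kN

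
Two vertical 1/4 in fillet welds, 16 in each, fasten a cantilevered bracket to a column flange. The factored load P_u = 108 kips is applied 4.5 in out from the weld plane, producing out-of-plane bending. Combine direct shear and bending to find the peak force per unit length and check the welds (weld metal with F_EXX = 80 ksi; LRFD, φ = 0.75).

L_w = 2 × 16 = 32 in; section modulus (unit throat) S = 2 × L²/6 = 85.33 in².
Direct shear f_v = P/L_w = 108/32 = 3.375 kip/in.
Moment M = P × e = 108 × 4.5 = 486 kip·in; bending f_b = M/S = 5.695 kip/in.
f_max = √(f_v² + f_b²) = √(3.375² + 5.695²) = 6.62 kip/in.
φr_n = 0.75 × 0.6 × 80 × (0.707 × 0.25) = 6.363 kip/in → NOT adequate.

f_max ≈ 6.62 kip/in; NOT adequate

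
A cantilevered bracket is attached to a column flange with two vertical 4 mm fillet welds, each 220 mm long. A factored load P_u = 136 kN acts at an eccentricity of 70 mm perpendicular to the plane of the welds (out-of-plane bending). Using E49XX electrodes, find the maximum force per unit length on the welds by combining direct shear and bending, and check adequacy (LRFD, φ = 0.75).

f_max ≈ 666 N/mm; NOT adequate

E49XX → F_EXX = 490 MPa.
L_w = 2 × 220 = 440 mm; section modulus (unit throat) S = 2 × L²/6 = 16130 mm².
Direct shear f_v = P/L_w = 136×10³/440 = 309.1 N/mm.
Moment M = P × e = 136×10³ × 70 = 9520000 N·mm; bending f_b = M/S = 590.1 N/mm.
f_max = √(f_v² + f_b²) = √(309.1² + 590.1²) = 666.1 N/mm.
φr_n = 0.75 × 0.6 × 490 × (0.707 × 4) = 623.6 N/mm → NOT adequate.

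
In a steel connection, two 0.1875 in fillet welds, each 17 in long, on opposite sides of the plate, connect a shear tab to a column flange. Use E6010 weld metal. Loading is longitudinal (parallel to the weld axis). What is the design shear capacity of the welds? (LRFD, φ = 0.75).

φR_n ≈ 122 kips

E60XX → F_EXX = 60 ksi.
Effective throat t_e = 0.707 × 0.1875 = 0.1326 in.
Total length L = 34 in; A_we = 0.1326 × 34 = 4.507 in².
F_nw = 0.6 F_EXX = 0.6 × 60 = 36 ksi.
φR_n = 0.75 × 36 × 4.507 = 121.7 kips.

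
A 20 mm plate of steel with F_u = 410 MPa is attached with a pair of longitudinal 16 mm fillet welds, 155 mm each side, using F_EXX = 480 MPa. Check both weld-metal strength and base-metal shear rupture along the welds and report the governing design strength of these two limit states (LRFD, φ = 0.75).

φR_n ≈ 757 kN (weld metal governs)

t_e = 0.707 × 16 = 11.31 mm; L = 310 mm.
Weld metal: φR_n = 0.75 × 0.6 × 480 × 11.31 × 310 × 10⁻³ = 757.5 kN.
Base metal (shear rupture): φR_n = 0.75 × 0.6 × 410 × 20 × 310 × 10⁻³ = 1144 kN.
Governing: weld metal.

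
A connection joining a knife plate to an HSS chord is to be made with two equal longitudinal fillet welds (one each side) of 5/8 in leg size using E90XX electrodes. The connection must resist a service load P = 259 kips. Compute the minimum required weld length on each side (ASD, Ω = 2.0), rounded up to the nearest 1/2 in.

L = 11 in on each side

E90XX → F_EXX = 90 ksi.
Throat t_e = 0.707 × 0.625 = 0.4419 in.
r_n/Ω = (0.6 × 90 × 0.4419) / 2.0 = 11.93 kip/in.
L_req = P / (r_n/Ω) = 259 / 11.93 = 21.71 in total.
Per side: 21.71 / 2 = 10.85 in.
Round up → use L = 11 in on each side.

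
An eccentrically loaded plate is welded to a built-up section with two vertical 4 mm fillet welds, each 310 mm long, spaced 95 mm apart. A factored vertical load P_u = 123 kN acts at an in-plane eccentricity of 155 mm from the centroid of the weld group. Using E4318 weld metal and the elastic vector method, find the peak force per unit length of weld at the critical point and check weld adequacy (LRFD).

f_max ≈ 576 N/mm; NOT adequate

E43XX → F_EXX = 430 MPa.
Total weld length L_w = 620 mm. Treat welds as unit-width lines.
Polar moment about centroid: J = 2[d³/12 + d(b/2)²] = 2[310³/12 + 310×47.5²] = 6364000 mm³.
Direct shear f_v = P/L_w = 123×10³ / 620 = 198.4 N/mm (vertical).
Torsion M = P·e = 123×10³ × 155 = 19065000 N·mm.
Critical point at (x, y) = (47.5, 155) from centroid. f_tx = M·y/J = 464.3 N/mm; f_ty = M·x/J = 142.3 N/mm.
Resultant f_max = √[f_tx² + (f_v + f_ty)²] = √[464.3² + (198.4 + 142.3)²] = 575.9 N/mm.
Capacity per unit length: φr_n = 0.75 × 0.6 × 430 × (0.707 × 4) = 547.2 N/mm.
575.9 > 547.2 → NOT adequate.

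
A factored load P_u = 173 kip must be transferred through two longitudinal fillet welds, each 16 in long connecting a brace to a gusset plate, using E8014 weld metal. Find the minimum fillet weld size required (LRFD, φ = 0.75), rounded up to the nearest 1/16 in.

E80XX → F_EXX = 80 ksi.
Total weld length L = 32 in.
Required throat t_e = P_u / (φ × 0.6 F_EXX × L) = 173 / (0.75 × 0.6 × 80 × 32) = 0.1502 in.
Required leg w = t_e / 0.707 = 0.2124 in → use 1/4 in.

w = 1/4 in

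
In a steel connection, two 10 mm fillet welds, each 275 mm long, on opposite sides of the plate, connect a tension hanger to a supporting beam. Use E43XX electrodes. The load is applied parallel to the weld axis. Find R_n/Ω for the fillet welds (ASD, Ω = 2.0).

R_n/Ω ≈ 502 kN

E43XX → F_EXX = 430 MPa.
Effective throat t_e = 0.707 × 10 = 7.07 mm.
Total length L = 550 mm; A_we = 7.07 × 550 = 3888 mm².
F_nw = 0.6 F_EXX = 0.6 × 430 = 258 MPa.
R_n = 258 × 3888 × 10⁻³ = 1003 kN; R_n/Ω = 1003/2.0 = 501.6 kN.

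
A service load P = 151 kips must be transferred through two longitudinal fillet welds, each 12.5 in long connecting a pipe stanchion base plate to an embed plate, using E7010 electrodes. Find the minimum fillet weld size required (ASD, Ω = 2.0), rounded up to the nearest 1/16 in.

w = 7/16 in

E70XX → F_EXX = 70 ksi.
Total weld length L = 25 in.
Required throat t_e = P × Ω / (0.6 F_EXX × L) = 151 × 2.0 / (0.6 × 70 × 25) = 0.2876 in.
Required leg w = t_e / 0.707 = 0.4068 in → use 7/16 in.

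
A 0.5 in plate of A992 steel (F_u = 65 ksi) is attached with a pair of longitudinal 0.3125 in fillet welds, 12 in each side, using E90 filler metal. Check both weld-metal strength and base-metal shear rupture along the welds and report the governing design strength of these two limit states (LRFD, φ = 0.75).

φR_n ≈ 215 kips (weld metal governs)

E90XX → F_EXX = 90 ksi.
t_e = 0.707 × 0.3125 = 0.2209 in; L = 24 in.
Weld metal: φR_n = 0.75 × 0.6 × 90 × 0.2209 × 24 = 214.8 kips.
Base metal (shear rupture): φR_n = 0.75 × 0.6 × 65 × 0.5 × 24 = 351 kips.
Governing: weld metal.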